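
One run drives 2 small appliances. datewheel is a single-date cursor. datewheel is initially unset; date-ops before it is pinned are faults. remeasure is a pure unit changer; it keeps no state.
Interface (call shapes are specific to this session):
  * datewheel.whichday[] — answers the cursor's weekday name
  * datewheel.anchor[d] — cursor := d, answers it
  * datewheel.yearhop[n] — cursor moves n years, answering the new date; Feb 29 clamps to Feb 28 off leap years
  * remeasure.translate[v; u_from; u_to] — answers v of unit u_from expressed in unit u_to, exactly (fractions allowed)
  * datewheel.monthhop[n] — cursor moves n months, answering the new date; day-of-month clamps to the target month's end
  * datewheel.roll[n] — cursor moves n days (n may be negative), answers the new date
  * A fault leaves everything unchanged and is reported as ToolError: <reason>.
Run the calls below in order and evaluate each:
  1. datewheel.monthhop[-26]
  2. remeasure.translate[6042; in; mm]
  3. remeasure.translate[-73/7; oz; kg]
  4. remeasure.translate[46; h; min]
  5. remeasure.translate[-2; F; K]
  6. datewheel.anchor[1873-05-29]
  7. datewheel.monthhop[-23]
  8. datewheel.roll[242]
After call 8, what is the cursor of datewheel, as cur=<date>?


Answer: cur=1872-02-26

Derivation:
-> monthhop(n=-26)
<- ToolError: no date set
-> translate(v=6042, u_from=in, u_to=mm)
<- 767334/5
-> translate(v=-73/7, u_from=oz, u_to=kg)
<- -473032043/1600000000
-> translate(v=46, u_from=h, u_to=min)
<- 2760
-> translate(v=-2, u_from=F, u_to=K)
<- 45767/180
-> anchor(d=1873-05-29)
<- 1873-05-29
-> monthhop(n=-23)
<- 1871-06-29
-> roll(n=242)
<- 1872-02-26


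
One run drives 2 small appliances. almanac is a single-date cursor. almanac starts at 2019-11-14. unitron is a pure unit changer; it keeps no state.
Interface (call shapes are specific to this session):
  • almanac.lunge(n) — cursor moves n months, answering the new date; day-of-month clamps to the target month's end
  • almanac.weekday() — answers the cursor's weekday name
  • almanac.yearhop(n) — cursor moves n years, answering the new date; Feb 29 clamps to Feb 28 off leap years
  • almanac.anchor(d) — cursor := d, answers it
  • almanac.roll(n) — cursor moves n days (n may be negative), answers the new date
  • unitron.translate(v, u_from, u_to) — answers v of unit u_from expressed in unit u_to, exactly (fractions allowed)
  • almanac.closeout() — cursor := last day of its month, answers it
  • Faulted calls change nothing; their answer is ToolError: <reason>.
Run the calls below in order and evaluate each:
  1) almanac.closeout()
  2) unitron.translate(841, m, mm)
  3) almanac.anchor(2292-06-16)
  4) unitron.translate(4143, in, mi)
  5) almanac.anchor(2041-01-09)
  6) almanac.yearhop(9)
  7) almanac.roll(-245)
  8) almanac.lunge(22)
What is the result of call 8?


Answer: 2051-03-09

Derivation:
-> closeout()
<- 2019-11-30
-> translate(v=841, u_from=m, u_to=mm)
<- 841000
-> anchor(d=2292-06-16)
<- 2292-06-16
-> translate(v=4143, u_from=in, u_to=mi)
<- 1381/21120
-> anchor(d=2041-01-09)
<- 2041-01-09
-> yearhop(n=9)
<- 2050-01-09
-> roll(n=-245)
<- 2049-05-09
-> lunge(n=22)
<- 2051-03-09


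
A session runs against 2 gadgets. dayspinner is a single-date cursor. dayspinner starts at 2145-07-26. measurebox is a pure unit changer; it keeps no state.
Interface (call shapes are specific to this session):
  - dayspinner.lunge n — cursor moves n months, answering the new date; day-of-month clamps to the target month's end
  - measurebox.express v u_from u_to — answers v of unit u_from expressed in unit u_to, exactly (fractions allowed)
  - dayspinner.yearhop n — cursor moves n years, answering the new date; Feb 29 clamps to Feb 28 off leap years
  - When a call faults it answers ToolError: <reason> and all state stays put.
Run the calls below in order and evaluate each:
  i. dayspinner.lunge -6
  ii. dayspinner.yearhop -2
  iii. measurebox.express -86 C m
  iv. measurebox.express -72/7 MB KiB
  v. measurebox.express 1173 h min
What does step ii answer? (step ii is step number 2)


Answer: 2143-01-26

Derivation:
==> dayspinner.lunge(n: -6)
<== 2145-01-26
==> dayspinner.yearhop(n: -2)
<== 2143-01-26
==> measurebox.express(v: -86, u_from: C, u_to: m)
<== ToolError: incompatible units
==> measurebox.express(v: -72/7, u_from: MB, u_to: KiB)
<== -140625/14
==> measurebox.express(v: 1173, u_from: h, u_to: min)
<== 70380


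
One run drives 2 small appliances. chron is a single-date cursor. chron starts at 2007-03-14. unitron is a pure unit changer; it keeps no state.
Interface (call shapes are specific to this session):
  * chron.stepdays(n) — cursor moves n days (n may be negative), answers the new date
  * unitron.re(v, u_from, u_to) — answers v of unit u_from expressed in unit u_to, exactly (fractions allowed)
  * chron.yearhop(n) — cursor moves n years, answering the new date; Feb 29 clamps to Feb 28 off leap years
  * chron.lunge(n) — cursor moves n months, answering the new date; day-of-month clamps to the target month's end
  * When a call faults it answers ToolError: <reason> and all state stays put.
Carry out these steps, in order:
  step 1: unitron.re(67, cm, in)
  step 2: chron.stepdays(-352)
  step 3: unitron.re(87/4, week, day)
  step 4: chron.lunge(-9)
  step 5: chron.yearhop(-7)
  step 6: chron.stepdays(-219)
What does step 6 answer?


Next I call unitron.re on v=67, u_from=cm, u_to=in, which returns 3350/127.
Calling chron.stepdays on n=-352, and get 2006-03-27.
I run unitron.re on v=87/4, u_from=week, u_to=day, and observe 609/4.
Then chron.lunge on n=-9, and observe 2005-06-27.
I use chron.yearhop on n=-7, and see 1998-06-27.
Using chron.stepdays on n=-219, → 1997-11-20.

Answer: 1997-11-20


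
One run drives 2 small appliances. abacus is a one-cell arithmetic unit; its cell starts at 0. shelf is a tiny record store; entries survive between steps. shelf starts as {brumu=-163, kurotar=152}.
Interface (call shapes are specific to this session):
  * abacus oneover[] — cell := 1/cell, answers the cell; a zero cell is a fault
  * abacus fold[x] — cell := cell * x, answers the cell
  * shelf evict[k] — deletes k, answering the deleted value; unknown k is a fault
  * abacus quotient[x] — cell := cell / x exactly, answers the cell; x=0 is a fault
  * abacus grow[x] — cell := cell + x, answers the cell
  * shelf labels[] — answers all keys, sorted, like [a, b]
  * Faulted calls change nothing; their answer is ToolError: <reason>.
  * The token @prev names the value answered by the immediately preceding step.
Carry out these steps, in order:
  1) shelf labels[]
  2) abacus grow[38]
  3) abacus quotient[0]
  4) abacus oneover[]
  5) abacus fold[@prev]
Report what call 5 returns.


Answer: 1/1444

Derivation:
-- 1. shelf labels() ~> [brumu, kurotar]
-- 2. abacus grow(x→38) ~> 38
-- 3. abacus quotient(x→0) ~> ToolError: division by zero
-- 4. abacus oneover() ~> 1/38
-- 5. abacus fold(x→@prev) ~> 1/1444


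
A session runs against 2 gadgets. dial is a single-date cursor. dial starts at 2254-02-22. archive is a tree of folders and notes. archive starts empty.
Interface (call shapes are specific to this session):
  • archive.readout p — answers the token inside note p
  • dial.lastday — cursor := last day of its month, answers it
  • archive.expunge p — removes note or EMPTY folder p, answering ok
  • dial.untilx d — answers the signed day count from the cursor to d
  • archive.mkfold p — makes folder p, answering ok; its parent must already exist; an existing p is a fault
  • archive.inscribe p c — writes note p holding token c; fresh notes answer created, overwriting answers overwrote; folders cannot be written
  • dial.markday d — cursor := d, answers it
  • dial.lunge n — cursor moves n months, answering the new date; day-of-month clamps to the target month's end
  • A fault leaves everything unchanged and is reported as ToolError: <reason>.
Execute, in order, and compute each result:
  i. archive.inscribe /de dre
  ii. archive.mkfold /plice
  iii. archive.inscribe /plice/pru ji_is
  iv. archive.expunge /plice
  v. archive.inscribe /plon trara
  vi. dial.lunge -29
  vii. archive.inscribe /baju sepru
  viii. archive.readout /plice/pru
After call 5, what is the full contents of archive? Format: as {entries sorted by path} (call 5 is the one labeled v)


Answer: {de=dre, plice/, plice/pru=ji_is, plon=trara}

Derivation:
>>> inscribe p→/de c→dre
  created
>>> mkfold p→/plice
  ok
>>> inscribe p→/plice/pru c→ji_is
  created
>>> expunge p→/plice
  ToolError: not empty
>>> inscribe p→/plon c→trara
  created
>>> lunge n→-29
  2251-09-22
>>> inscribe p→/baju c→sepru
  created
>>> readout p→/plice/pru
  ji_is


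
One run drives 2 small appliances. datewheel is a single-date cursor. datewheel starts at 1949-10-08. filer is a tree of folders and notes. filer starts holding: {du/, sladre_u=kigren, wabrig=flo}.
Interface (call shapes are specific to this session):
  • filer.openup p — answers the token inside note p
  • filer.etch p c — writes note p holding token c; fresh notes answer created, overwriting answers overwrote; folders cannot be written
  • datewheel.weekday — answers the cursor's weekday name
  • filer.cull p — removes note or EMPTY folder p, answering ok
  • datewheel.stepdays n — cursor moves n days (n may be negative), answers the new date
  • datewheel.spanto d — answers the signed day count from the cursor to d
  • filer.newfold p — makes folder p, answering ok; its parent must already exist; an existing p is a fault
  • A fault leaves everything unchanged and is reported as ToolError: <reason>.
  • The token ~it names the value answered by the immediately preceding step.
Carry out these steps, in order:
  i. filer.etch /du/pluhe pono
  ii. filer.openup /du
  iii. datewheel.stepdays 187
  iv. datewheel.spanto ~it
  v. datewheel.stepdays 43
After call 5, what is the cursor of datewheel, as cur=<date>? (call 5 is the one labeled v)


Answer: cur=1950-05-26

Derivation:
;; filer.etch(p: /du/pluhe, c: pono) => created
;; filer.openup(p: /du) => ToolError: is a directory
;; datewheel.stepdays(n: 187) => 1950-04-13
;; datewheel.spanto(d: ~it) => 0
;; datewheel.stepdays(n: 43) => 1950-05-26


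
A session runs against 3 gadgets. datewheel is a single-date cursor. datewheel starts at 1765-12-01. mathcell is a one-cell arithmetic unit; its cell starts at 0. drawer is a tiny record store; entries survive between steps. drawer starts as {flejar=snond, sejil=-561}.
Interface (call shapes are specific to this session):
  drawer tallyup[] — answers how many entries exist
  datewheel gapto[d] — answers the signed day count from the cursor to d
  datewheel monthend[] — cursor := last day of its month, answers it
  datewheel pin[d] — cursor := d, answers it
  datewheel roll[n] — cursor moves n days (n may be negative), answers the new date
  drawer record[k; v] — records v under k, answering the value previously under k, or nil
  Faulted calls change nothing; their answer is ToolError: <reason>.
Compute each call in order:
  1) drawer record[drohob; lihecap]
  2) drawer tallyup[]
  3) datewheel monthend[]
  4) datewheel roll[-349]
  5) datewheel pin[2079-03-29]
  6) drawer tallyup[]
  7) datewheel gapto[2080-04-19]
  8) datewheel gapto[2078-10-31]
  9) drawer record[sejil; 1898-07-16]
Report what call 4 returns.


Answer: 1765-01-16

Derivation:
;; 1. drawer record(k→drohob, v→lihecap) => nil
;; 2. drawer tallyup() => 3
;; 3. datewheel monthend() => 1765-12-31
;; 4. datewheel roll(n→-349) => 1765-01-16
;; 5. datewheel pin(d→2079-03-29) => 2079-03-29
;; 6. drawer tallyup() => 3
;; 7. datewheel gapto(d→2080-04-19) => 387
;; 8. datewheel gapto(d→2078-10-31) => -149
;; 9. drawer record(k→sejil, v→1898-07-16) => -561


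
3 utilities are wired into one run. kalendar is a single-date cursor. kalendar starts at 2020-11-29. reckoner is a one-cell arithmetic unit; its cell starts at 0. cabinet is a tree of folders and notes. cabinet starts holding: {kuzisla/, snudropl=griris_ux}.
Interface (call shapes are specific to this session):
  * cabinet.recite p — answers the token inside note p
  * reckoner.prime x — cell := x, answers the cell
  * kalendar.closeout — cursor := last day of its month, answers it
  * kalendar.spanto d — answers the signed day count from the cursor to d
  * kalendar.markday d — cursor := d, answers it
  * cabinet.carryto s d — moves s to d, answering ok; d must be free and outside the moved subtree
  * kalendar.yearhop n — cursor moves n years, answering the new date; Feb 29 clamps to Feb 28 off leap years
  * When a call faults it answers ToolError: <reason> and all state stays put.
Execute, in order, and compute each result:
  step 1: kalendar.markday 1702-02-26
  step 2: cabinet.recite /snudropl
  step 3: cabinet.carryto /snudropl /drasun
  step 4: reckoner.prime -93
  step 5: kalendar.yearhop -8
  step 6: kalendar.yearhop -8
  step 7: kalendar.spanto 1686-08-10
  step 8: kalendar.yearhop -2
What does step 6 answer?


CALL kalendar.markday[d→1702-02-26]
RET  1702-02-26
CALL cabinet.recite[p→/snudropl]
RET  griris_ux
CALL cabinet.carryto[s→/snudropl; d→/drasun]
RET  ok
CALL reckoner.prime[x→-93]
RET  -93
CALL kalendar.yearhop[n→-8]
RET  1694-02-26
CALL kalendar.yearhop[n→-8]
RET  1686-02-26
CALL kalendar.spanto[d→1686-08-10]
RET  165
CALL kalendar.yearhop[n→-2]
RET  1684-02-26

Answer: 1686-02-26


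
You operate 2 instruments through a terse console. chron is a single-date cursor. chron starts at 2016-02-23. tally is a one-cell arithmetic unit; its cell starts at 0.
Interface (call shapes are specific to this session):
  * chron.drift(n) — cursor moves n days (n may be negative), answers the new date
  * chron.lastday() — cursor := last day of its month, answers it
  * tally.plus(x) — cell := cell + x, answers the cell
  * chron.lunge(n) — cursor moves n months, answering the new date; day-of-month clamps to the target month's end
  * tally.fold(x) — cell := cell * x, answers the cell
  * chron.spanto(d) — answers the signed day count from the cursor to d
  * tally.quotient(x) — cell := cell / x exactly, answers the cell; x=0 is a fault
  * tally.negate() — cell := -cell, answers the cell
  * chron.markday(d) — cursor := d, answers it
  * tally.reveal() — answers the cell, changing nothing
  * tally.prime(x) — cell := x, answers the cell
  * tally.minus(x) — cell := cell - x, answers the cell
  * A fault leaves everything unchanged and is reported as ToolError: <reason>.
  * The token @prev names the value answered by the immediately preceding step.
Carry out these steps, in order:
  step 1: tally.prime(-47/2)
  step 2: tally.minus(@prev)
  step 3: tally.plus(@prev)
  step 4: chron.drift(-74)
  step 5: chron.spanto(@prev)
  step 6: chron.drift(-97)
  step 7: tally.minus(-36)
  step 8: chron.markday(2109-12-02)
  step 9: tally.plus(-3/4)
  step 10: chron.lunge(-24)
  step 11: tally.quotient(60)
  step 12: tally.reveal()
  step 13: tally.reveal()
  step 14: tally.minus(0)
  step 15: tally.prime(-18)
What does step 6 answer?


I call prime with -47/2, giving -47/2.
Next I call minus with @prev, and get 0.
Then plus with @prev, giving 0.
Then drift with -74, and observe 2015-12-11.
Then spanto with @prev, giving 0.
Next I call drift with -97, which returns 2015-09-05.
I invoke minus with -36, → 36.
Now I run markday with 2109-12-02: 2109-12-02.
Invoking plus with -3/4, — result: 141/4.
I use lunge with -24, and see 2107-12-02.
Invoking quotient with 60, → 47/80.
Invoking reveal, which returns 47/80.
Using reveal, giving 47/80.
Calling minus with 0: 47/80.
Using prime with -18, which returns -18.

Answer: 2015-09-05


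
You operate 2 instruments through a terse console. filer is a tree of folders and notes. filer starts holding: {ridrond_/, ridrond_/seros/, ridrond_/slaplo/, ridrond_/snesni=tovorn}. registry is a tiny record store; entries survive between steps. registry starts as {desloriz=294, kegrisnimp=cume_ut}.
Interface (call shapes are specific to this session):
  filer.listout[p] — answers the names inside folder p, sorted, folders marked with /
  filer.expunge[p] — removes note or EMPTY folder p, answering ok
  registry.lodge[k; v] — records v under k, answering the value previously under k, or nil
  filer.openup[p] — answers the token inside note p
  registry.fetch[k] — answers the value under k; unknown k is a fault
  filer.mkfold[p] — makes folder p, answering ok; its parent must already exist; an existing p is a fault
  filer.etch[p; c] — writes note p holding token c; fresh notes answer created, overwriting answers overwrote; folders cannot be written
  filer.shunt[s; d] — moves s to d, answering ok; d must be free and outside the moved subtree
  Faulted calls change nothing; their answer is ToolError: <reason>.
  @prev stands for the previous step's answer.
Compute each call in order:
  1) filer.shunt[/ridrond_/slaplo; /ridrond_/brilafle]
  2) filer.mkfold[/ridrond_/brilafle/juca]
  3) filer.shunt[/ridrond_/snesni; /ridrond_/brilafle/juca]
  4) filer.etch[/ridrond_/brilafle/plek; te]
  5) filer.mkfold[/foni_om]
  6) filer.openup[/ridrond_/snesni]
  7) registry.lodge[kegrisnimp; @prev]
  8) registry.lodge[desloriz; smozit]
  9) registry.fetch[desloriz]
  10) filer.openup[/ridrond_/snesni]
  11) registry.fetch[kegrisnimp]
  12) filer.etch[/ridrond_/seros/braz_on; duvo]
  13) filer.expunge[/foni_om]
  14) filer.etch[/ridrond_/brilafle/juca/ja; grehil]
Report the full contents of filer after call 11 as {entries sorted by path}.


Then shunt(s: /ridrond_/slaplo, d: /ridrond_/brilafle), → ok.
I run mkfold(p: /ridrond_/brilafle/juca), yielding ok.
Using shunt(s: /ridrond_/snesni, d: /ridrond_/brilafle/juca), and see ToolError: exists.
I call etch(p: /ridrond_/brilafle/plek, c: te), and see created.
I try mkfold(p: /foni_om), which returns ok.
I run openup(p: /ridrond_/snesni): tovorn.
Invoking lodge(k: kegrisnimp, v: @prev), → cume_ut.
Invoking lodge(k: desloriz, v: smozit), and observe 294.
Then fetch(k: desloriz), giving smozit.
Using openup(p: /ridrond_/snesni), and get tovorn.
Now I run fetch(k: kegrisnimp), — result: tovorn.
Now I run etch(p: /ridrond_/seros/braz_on, c: duvo), which returns created.
Then expunge(p: /foni_om), → ok.
I use etch(p: /ridrond_/brilafle/juca/ja, c: grehil), → created.

Answer: {foni_om/, ridrond_/, ridrond_/brilafle/, ridrond_/brilafle/juca/, ridrond_/brilafle/plek=te, ridrond_/seros/, ridrond_/snesni=tovorn}


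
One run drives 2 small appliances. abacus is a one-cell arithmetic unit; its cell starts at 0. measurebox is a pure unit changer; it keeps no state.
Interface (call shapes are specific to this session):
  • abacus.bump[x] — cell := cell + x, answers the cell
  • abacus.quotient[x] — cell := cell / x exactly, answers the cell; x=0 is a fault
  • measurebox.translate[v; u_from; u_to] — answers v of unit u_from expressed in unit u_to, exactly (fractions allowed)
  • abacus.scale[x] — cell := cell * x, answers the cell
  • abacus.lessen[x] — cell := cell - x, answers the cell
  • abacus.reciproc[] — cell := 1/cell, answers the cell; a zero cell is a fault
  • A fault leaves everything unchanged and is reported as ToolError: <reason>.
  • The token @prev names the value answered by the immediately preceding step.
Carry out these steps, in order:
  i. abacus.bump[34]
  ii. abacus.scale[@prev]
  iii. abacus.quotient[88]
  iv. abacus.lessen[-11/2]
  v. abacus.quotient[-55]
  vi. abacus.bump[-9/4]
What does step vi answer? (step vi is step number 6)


Answer: -1253/484

Derivation:
·→ bump(x='34')
·← 34
·→ scale(x='@prev')
·← 1156
·→ quotient(x='88')
·← 289/22
·→ lessen(x='-11/2')
·← 205/11
·→ quotient(x='-55')
·← -41/121
·→ bump(x='-9/4')
·← -1253/484


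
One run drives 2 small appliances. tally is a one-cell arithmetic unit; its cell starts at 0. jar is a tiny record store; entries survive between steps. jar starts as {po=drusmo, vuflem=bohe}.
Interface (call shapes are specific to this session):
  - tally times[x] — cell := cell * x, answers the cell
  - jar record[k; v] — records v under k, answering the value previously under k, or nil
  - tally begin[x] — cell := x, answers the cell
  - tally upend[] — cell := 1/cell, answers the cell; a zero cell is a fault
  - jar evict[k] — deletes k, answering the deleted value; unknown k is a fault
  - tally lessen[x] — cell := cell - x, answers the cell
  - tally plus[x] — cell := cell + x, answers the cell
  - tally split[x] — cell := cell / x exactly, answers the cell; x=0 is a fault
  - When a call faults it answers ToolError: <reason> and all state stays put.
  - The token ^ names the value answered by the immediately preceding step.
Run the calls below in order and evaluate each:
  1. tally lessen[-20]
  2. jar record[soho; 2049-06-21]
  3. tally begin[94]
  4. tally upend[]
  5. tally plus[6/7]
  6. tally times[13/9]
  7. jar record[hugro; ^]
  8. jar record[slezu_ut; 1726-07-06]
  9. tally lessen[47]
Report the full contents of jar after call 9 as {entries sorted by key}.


·→ tally lessen(x: -20)
·← 20
·→ jar record(k: soho, v: 2049-06-21)
·← nil
·→ tally begin(x: 94)
·← 94
·→ tally upend()
·← 1/94
·→ tally plus(x: 6/7)
·← 571/658
·→ tally times(x: 13/9)
·← 7423/5922
·→ jar record(k: hugro, v: ^)
·← nil
·→ jar record(k: slezu_ut, v: 1726-07-06)
·← nil
·→ tally lessen(x: 47)
·← -270911/5922

Answer: {hugro=7423/5922, po=drusmo, slezu_ut=1726-07-06, soho=2049-06-21, vuflem=bohe}


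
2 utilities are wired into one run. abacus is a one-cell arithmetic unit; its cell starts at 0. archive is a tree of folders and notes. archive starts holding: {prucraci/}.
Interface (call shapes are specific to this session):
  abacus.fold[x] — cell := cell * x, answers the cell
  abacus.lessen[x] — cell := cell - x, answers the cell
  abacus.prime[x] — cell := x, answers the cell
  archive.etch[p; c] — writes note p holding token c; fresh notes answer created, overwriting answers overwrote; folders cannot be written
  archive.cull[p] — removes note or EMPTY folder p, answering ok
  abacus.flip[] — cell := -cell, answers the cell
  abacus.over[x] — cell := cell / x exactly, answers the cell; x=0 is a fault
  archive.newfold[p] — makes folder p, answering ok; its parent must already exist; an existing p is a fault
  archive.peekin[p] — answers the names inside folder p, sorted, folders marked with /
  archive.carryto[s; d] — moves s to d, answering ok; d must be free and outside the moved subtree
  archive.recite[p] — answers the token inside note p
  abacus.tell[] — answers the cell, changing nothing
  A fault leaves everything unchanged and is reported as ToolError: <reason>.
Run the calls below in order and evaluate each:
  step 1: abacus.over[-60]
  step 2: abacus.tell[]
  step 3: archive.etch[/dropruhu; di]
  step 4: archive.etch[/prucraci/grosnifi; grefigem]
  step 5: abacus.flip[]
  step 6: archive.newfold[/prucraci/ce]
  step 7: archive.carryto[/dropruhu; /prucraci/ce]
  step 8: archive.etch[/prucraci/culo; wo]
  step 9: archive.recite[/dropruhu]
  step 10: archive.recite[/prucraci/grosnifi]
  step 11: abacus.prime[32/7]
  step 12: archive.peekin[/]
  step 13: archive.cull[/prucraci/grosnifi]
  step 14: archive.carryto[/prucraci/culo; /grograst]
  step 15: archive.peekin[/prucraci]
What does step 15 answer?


Answer: [ce/]

Derivation:
·→ over(-60)
·← 0
·→ tell()
·← 0
·→ etch(/dropruhu, di)
·← created
·→ etch(/prucraci/grosnifi, grefigem)
·← created
·→ flip()
·← 0
·→ newfold(/prucraci/ce)
·← ok
·→ carryto(/dropruhu, /prucraci/ce)
·← ToolError: exists
·→ etch(/prucraci/culo, wo)
·← created
·→ recite(/dropruhu)
·← di
·→ recite(/prucraci/grosnifi)
·← grefigem
·→ prime(32/7)
·← 32/7
·→ peekin(/)
·← [dropruhu, prucraci/]
·→ cull(/prucraci/grosnifi)
·← ok
·→ carryto(/prucraci/culo, /grograst)
·← ok
·→ peekin(/prucraci)
·← [ce/]


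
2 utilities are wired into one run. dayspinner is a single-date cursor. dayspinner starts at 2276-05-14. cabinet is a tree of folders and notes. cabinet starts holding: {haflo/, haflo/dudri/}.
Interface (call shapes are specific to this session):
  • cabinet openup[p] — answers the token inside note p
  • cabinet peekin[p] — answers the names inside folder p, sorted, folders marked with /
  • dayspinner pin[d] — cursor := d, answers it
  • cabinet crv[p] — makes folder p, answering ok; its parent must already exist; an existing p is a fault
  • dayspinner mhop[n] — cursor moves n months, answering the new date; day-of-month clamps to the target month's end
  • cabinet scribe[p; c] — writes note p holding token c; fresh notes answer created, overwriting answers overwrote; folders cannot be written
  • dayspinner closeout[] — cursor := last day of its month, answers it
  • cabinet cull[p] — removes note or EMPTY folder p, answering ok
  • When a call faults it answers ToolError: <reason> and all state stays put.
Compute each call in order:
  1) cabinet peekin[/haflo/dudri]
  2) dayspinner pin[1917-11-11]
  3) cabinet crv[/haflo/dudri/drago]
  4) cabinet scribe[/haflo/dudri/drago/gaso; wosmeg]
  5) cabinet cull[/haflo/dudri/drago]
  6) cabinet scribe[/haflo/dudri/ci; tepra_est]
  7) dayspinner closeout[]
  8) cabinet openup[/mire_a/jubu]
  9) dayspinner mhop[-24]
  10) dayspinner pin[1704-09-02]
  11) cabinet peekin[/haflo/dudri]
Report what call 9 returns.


# 1. cabinet peekin(p→/haflo/dudri) -> []
# 2. dayspinner pin(d→1917-11-11) -> 1917-11-11
# 3. cabinet crv(p→/haflo/dudri/drago) -> ok
# 4. cabinet scribe(p→/haflo/dudri/drago/gaso, c→wosmeg) -> created
# 5. cabinet cull(p→/haflo/dudri/drago) -> ToolError: not empty
# 6. cabinet scribe(p→/haflo/dudri/ci, c→tepra_est) -> created
# 7. dayspinner closeout() -> 1917-11-30
# 8. cabinet openup(p→/mire_a/jubu) -> ToolError: not found
# 9. dayspinner mhop(n→-24) -> 1915-11-30
# 10. dayspinner pin(d→1704-09-02) -> 1704-09-02
# 11. cabinet peekin(p→/haflo/dudri) -> [ci, drago/]

Answer: 1915-11-30


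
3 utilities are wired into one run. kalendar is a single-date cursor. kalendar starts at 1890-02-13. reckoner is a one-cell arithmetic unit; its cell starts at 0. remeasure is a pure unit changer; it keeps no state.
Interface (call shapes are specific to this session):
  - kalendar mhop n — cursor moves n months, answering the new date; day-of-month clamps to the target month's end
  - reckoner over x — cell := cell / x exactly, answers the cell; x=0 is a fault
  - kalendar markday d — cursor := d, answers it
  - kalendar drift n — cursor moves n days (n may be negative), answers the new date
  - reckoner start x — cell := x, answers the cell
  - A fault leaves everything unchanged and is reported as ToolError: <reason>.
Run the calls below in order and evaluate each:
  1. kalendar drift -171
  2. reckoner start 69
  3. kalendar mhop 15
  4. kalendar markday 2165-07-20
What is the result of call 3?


Answer: 1890-11-26

Derivation:
>> kalendar drift(n: -171)
<< 1889-08-26
>> reckoner start(x: 69)
<< 69
>> kalendar mhop(n: 15)
<< 1890-11-26
>> kalendar markday(d: 2165-07-20)
<< 2165-07-20


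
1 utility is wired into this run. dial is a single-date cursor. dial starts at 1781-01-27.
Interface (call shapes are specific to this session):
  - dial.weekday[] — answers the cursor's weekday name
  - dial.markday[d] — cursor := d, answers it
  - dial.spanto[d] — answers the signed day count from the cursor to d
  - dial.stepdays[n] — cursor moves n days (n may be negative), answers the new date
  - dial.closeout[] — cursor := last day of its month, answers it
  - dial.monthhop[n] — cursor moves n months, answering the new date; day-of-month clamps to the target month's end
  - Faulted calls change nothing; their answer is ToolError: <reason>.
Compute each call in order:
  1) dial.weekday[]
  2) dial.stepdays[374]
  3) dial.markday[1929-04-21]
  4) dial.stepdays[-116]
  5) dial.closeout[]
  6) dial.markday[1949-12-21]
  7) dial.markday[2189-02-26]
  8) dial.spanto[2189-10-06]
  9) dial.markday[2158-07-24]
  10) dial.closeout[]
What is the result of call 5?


// 1. dial.weekday() : Saturday
// 2. dial.stepdays(n='374') : 1782-02-05
// 3. dial.markday(d='1929-04-21') : 1929-04-21
// 4. dial.stepdays(n='-116') : 1928-12-26
// 5. dial.closeout() : 1928-12-31
// 6. dial.markday(d='1949-12-21') : 1949-12-21
// 7. dial.markday(d='2189-02-26') : 2189-02-26
// 8. dial.spanto(d='2189-10-06') : 222
// 9. dial.markday(d='2158-07-24') : 2158-07-24
// 10. dial.closeout() : 2158-07-31

Answer: 1928-12-31


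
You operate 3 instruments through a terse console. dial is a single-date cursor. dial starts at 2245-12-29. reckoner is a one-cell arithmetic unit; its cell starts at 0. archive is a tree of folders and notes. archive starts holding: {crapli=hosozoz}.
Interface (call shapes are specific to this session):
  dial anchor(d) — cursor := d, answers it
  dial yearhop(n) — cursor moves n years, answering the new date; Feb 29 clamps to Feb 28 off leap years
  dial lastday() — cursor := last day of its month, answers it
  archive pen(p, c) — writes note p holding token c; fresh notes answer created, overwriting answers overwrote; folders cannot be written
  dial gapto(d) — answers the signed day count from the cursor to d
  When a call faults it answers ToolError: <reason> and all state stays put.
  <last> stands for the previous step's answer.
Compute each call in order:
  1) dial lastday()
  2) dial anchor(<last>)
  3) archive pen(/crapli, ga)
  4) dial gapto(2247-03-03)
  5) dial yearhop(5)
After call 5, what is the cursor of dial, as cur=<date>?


>>> dial lastday
  2245-12-31
>>> dial anchor <last>
  2245-12-31
>>> archive pen /crapli ga
  overwrote
>>> dial gapto 2247-03-03
  427
>>> dial yearhop 5
  2250-12-31

Answer: cur=2250-12-31


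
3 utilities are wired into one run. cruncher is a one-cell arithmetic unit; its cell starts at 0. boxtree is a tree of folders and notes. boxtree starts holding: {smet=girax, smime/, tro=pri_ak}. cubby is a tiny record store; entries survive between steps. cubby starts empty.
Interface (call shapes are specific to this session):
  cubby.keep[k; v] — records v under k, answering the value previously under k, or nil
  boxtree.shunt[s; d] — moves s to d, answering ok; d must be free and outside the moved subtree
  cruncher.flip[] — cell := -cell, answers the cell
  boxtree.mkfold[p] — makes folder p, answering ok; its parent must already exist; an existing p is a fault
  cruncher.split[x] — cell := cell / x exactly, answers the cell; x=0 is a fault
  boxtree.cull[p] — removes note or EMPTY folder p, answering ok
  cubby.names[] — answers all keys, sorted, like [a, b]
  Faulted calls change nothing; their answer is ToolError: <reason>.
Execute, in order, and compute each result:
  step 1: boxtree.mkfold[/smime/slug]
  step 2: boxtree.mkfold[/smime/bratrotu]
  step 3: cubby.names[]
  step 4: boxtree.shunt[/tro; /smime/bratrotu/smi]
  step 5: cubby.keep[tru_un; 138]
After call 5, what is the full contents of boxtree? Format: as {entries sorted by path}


Answer: {smet=girax, smime/, smime/bratrotu/, smime/bratrotu/smi=pri_ak, smime/slug/}

Derivation:
! mkfold(p='/smime/slug') == ok
! mkfold(p='/smime/bratrotu') == ok
! names() == []
! shunt(s='/tro', d='/smime/bratrotu/smi') == ok
! keep(k='tru_un', v='138') == nil


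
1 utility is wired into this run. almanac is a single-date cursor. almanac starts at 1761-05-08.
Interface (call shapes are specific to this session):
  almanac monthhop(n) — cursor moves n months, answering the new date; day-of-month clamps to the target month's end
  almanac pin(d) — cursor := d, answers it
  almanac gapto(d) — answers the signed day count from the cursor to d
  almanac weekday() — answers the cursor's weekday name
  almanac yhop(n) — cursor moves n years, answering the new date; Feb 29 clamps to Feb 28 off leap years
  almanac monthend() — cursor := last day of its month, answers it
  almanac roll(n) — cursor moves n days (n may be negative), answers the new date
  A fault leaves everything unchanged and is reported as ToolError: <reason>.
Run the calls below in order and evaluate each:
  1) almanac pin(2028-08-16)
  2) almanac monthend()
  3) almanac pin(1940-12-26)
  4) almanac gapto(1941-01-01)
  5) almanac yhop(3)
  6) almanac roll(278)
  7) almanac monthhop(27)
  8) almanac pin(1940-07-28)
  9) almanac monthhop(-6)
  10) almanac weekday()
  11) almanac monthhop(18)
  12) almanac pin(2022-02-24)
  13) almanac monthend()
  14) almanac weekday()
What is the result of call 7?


~$ almanac pin d: 2028-08-16
= 2028-08-16
~$ almanac monthend
= 2028-08-31
~$ almanac pin d: 1940-12-26
= 1940-12-26
~$ almanac gapto d: 1941-01-01
= 6
~$ almanac yhop n: 3
= 1943-12-26
~$ almanac roll n: 278
= 1944-09-29
~$ almanac monthhop n: 27
= 1946-12-29
~$ almanac pin d: 1940-07-28
= 1940-07-28
~$ almanac monthhop n: -6
= 1940-01-28
~$ almanac weekday
= Sunday
~$ almanac monthhop n: 18
= 1941-07-28
~$ almanac pin d: 2022-02-24
= 2022-02-24
~$ almanac monthend
= 2022-02-28
~$ almanac weekday
= Monday

Answer: 1946-12-29


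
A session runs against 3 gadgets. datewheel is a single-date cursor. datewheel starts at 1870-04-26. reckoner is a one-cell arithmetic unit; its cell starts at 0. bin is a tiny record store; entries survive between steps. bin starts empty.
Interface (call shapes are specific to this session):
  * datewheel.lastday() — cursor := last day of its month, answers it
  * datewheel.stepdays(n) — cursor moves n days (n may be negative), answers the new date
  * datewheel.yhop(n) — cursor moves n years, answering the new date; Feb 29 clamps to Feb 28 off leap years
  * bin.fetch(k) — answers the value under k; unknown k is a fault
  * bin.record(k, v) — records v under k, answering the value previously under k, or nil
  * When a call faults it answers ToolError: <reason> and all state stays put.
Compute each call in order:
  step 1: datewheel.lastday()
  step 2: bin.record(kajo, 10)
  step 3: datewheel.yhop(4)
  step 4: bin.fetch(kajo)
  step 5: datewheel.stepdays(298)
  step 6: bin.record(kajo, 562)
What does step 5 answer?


Now I run lastday, giving 1870-04-30.
I call record with k=kajo, v=10, yielding nil.
I try yhop with n=4, and get 1874-04-30.
I use fetch with k=kajo, — result: 10.
Next I call stepdays with n=298, — result: 1875-02-22.
Then record with k=kajo, v=562, giving 10.

Answer: 1875-02-22


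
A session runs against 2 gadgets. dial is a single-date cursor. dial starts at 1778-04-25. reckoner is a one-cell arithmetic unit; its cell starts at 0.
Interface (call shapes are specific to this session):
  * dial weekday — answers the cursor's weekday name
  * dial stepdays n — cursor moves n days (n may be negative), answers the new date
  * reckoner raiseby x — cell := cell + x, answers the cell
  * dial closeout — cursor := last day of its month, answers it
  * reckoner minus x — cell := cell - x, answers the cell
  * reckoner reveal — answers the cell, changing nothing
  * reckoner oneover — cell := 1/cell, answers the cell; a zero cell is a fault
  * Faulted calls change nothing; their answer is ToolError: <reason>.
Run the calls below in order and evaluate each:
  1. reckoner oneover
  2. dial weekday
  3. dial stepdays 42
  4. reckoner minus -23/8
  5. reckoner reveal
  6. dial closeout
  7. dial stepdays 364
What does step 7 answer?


Then reckoner oneover: ToolError: reciprocal of zero.
Then dial weekday, which returns Saturday.
I run dial stepdays using n=42, which returns 1778-06-06.
Next I call reckoner minus using x=-23/8, which returns 23/8.
Then reckoner reveal(), → 23/8.
Then dial closeout(): 1778-06-30.
I invoke dial stepdays using n=364, and get 1779-06-29.

Answer: 1779-06-29


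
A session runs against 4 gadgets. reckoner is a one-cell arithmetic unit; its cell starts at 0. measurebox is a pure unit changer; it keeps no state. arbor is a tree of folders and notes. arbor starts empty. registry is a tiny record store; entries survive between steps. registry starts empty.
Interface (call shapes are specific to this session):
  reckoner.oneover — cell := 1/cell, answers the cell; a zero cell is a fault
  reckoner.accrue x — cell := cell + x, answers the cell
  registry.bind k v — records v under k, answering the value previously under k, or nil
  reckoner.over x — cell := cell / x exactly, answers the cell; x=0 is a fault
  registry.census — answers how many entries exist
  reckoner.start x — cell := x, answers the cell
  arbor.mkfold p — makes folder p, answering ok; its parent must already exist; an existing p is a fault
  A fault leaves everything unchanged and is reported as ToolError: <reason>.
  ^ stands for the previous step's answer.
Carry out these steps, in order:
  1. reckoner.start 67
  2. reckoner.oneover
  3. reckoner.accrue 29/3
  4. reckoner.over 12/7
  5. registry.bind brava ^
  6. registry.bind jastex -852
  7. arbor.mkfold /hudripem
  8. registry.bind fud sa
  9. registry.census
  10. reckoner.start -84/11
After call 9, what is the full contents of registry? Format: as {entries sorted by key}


Answer: {brava=6811/1206, fud=sa, jastex=-852}

Derivation:
% start x=67
[out] 67
% oneover
[out] 1/67
% accrue x=29/3
[out] 1946/201
% over x=12/7
[out] 6811/1206
% bind k=brava v=^
[out] nil
% bind k=jastex v=-852
[out] nil
% mkfold p=/hudripem
[out] ok
% bind k=fud v=sa
[out] nil
% census
[out] 3
% start x=-84/11
[out] -84/11


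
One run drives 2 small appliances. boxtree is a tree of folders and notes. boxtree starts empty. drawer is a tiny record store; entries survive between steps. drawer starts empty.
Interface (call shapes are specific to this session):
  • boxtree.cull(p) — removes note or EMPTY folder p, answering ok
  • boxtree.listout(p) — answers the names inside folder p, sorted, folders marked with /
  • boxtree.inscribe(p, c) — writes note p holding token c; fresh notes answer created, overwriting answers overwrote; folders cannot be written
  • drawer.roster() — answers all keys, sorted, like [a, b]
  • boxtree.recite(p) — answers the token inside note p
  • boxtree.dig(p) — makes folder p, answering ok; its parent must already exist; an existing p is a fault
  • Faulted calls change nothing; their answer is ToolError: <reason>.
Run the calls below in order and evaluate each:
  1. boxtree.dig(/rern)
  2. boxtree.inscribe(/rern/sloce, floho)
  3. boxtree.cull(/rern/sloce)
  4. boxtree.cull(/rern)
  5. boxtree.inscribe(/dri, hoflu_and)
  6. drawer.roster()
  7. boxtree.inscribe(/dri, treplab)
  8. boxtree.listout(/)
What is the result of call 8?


>>> boxtree.dig p: /rern
= ok
>>> boxtree.inscribe p: /rern/sloce c: floho
= created
>>> boxtree.cull p: /rern/sloce
= ok
>>> boxtree.cull p: /rern
= ok
>>> boxtree.inscribe p: /dri c: hoflu_and
= created
>>> drawer.roster
= []
>>> boxtree.inscribe p: /dri c: treplab
= overwrote
>>> boxtree.listout p: /
= [dri]

Answer: [dri]


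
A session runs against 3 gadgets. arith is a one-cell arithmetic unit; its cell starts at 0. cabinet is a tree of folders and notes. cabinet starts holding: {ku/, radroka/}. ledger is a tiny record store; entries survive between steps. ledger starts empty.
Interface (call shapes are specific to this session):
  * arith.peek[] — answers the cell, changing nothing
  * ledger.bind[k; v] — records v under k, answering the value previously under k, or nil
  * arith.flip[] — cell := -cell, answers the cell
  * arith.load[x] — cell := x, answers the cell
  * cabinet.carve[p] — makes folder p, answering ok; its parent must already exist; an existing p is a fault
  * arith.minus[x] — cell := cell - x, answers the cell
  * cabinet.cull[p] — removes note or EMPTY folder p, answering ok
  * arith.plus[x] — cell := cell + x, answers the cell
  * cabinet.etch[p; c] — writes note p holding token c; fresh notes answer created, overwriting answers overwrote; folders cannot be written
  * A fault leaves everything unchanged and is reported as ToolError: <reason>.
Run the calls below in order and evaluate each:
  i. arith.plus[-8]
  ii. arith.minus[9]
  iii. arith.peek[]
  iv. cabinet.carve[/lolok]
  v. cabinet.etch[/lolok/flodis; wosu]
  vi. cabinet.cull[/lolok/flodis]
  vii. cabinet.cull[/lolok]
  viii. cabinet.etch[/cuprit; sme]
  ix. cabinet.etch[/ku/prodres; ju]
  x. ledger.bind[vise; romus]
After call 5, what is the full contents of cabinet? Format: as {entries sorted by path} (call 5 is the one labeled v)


Answer: {ku/, lolok/, lolok/flodis=wosu, radroka/}

Derivation:
// plus(x='-8') ~> -8
// minus(x='9') ~> -17
// peek() ~> -17
// carve(p='/lolok') ~> ok
// etch(p='/lolok/flodis', c='wosu') ~> created
// cull(p='/lolok/flodis') ~> ok
// cull(p='/lolok') ~> ok
// etch(p='/cuprit', c='sme') ~> created
// etch(p='/ku/prodres', c='ju') ~> created
// bind(k='vise', v='romus') ~> nil
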